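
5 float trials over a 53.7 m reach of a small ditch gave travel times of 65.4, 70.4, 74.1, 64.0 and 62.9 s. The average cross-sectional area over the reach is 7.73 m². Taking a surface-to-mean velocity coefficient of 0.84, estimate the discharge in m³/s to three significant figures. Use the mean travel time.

t̄ = (65.4 + 70.4 + 74.1 + 64.0 + 62.9) / 5 = 67.36 s
v_surface = L / t̄ = 53.7 / 67.36 = 0.7972 m/s
v_mean = 0.84 × 0.7972 = 0.6697 m/s
Q = A × v_mean = 7.73 × 0.6697 = 5.176 m³/s

5.18 m³/s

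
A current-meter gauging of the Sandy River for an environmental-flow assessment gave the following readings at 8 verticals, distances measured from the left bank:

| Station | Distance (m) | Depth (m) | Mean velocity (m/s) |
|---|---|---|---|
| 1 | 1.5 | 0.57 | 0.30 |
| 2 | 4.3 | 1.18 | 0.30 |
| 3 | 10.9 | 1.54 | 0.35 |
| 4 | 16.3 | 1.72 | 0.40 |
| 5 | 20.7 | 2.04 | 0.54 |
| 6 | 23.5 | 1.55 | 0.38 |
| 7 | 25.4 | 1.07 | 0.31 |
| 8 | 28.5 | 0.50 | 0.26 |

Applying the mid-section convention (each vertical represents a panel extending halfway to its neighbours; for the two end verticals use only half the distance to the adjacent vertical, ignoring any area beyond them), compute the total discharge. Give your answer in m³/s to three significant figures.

w_1 = (4.3 − 1.5)/2 = 1.4 m; q_1 = 0.30 × 0.57 × 1.4 = 0.2394 m³/s
w_2 = (10.9 − 1.5)/2 = 4.7 m; q_2 = 0.30 × 1.18 × 4.7 = 1.664 m³/s
w_3 = (16.3 − 4.3)/2 = 6 m; q_3 = 0.35 × 1.54 × 6 = 3.234 m³/s
w_4 = (20.7 − 10.9)/2 = 4.9 m; q_4 = 0.40 × 1.72 × 4.9 = 3.371 m³/s
w_5 = (23.5 − 16.3)/2 = 3.6 m; q_5 = 0.54 × 2.04 × 3.6 = 3.966 m³/s
w_6 = (25.4 − 20.7)/2 = 2.35 m; q_6 = 0.38 × 1.55 × 2.35 = 1.384 m³/s
w_7 = (28.5 − 23.5)/2 = 2.5 m; q_7 = 0.31 × 1.07 × 2.5 = 0.8293 m³/s
w_8 = (28.5 − 25.4)/2 = 1.55 m; q_8 = 0.26 × 0.50 × 1.55 = 0.2015 m³/s
Q = Σ qᵢ = 14.89 m³/s

14.9 m³/s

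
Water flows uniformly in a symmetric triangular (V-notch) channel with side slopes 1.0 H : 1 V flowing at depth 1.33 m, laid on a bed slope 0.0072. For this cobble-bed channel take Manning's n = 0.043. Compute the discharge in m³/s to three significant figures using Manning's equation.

A = z·y² = 1.0×1.33² = 1.769 m²
P = 2y√(1+z²) = 2×1.33×√(1+1.0²) = 3.762 m
R = A/P = 1.769/3.762 = 0.4702 m
Q = (1/n)·A·R^(2/3)·S^(1/2) = (1/0.043) × 1.769 × 0.4702^(2/3) × 0.0072^(1/2) = 2.111 m³/s

2.11 m³/s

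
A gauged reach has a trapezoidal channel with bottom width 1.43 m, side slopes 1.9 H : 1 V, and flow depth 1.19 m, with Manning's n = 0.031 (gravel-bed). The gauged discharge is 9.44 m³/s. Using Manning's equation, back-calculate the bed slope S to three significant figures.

0.00755

A = (b + z·y)·y = (1.43 + 1.9×1.19)×1.19 = 4.392 m²
P = b + 2y√(1+z²) = 1.43 + 2×1.19×√(1+1.9²) = 6.540 m
R = A/P = 4.392/6.540 = 0.6716 m
S = (Q·n / (1·A·R^(2/3)))² = (9.44×0.031 / (1×4.392×0.7669))² = 0.007548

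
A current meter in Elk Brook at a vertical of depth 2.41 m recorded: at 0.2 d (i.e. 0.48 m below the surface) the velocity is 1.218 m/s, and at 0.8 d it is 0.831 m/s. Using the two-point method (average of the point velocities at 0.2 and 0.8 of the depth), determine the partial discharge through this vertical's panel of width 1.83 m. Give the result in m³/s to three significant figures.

v̄ = (1.218 + 0.831) / 2 = 1.025 m/s
q = v̄ × d × w = 1.025 × 2.41 × 1.83 = 4.518 m³/s

4.52 m³/s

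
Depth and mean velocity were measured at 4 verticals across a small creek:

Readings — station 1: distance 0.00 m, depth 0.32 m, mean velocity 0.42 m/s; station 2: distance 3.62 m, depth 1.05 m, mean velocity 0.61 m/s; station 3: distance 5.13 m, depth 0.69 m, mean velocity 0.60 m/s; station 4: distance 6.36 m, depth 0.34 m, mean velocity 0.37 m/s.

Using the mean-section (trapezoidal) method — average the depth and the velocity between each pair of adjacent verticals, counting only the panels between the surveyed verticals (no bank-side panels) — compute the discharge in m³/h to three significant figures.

8560 m³/h

Panel 1-2: Δb = 3.62 m, d̄ = (0.32+1.05)/2 = 0.685, v̄ = (0.42+0.61)/2 = 0.515 → q = 3.62×0.685×0.515 = 1.277 m³/s
Panel 2-3: Δb = 1.51 m, d̄ = (1.05+0.69)/2 = 0.87, v̄ = (0.61+0.60)/2 = 0.605 → q = 1.51×0.87×0.605 = 0.7948 m³/s
Panel 3-4: Δb = 1.23 m, d̄ = (0.69+0.34)/2 = 0.515, v̄ = (0.60+0.37)/2 = 0.485 → q = 1.23×0.515×0.485 = 0.3072 m³/s
Q = Σ q = 2.379 m³/s
= 2.379 × 3600 = 8565 m³/h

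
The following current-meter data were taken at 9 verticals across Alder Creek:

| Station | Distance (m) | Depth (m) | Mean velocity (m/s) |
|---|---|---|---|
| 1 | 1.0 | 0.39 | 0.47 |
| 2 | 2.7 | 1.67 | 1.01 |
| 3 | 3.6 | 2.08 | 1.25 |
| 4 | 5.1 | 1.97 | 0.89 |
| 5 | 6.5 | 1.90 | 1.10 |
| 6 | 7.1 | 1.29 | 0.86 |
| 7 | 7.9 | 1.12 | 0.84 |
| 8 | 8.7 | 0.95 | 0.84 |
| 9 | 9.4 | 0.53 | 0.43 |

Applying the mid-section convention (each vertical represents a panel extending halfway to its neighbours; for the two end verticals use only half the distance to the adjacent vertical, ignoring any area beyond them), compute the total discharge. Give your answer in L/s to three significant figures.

12300 L/s

w_1 = (2.7 − 1.0)/2 = 0.85 m; q_1 = 0.47 × 0.39 × 0.85 = 0.1558 m³/s
w_2 = (3.6 − 1.0)/2 = 1.3 m; q_2 = 1.01 × 1.67 × 1.3 = 2.193 m³/s
w_3 = (5.1 − 2.7)/2 = 1.2 m; q_3 = 1.25 × 2.08 × 1.2 = 3.120 m³/s
w_4 = (6.5 − 3.6)/2 = 1.45 m; q_4 = 0.89 × 1.97 × 1.45 = 2.542 m³/s
w_5 = (7.1 − 5.1)/2 = 1 m; q_5 = 1.10 × 1.90 × 1 = 2.090 m³/s
w_6 = (7.9 − 6.5)/2 = 0.7 m; q_6 = 0.86 × 1.29 × 0.7 = 0.7766 m³/s
w_7 = (8.7 − 7.1)/2 = 0.8 m; q_7 = 0.84 × 1.12 × 0.8 = 0.7526 m³/s
w_8 = (9.4 − 7.9)/2 = 0.75 m; q_8 = 0.84 × 0.95 × 0.75 = 0.5985 m³/s
w_9 = (9.4 − 8.7)/2 = 0.35 m; q_9 = 0.43 × 0.53 × 0.35 = 0.07977 m³/s
Q = Σ qᵢ = 12.31 m³/s
= 12.31 × 1000 = 12310 L/s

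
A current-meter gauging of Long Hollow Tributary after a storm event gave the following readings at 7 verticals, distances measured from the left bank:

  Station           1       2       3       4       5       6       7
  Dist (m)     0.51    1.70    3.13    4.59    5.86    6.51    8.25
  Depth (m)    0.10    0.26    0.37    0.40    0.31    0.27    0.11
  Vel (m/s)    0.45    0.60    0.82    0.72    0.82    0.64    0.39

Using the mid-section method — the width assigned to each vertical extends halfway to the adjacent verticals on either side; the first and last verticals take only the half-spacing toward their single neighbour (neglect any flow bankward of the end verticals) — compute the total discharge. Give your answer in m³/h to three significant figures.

w_1 = (1.70 − 0.51)/2 = 0.595 m; q_1 = 0.45 × 0.10 × 0.595 = 0.02678 m³/s
w_2 = (3.13 − 0.51)/2 = 1.31 m; q_2 = 0.60 × 0.26 × 1.31 = 0.2044 m³/s
w_3 = (4.59 − 1.70)/2 = 1.445 m; q_3 = 0.82 × 0.37 × 1.445 = 0.4384 m³/s
w_4 = (5.86 − 3.13)/2 = 1.365 m; q_4 = 0.72 × 0.40 × 1.365 = 0.3931 m³/s
w_5 = (6.51 − 4.59)/2 = 0.96 m; q_5 = 0.82 × 0.31 × 0.96 = 0.2440 m³/s
w_6 = (8.25 − 5.86)/2 = 1.195 m; q_6 = 0.64 × 0.27 × 1.195 = 0.2065 m³/s
w_7 = (8.25 − 6.51)/2 = 0.87 m; q_7 = 0.39 × 0.11 × 0.87 = 0.03732 m³/s
Q = Σ qᵢ = 1.551 m³/s
= 1.551 × 3600 = 5582 m³/h

5580 m³/h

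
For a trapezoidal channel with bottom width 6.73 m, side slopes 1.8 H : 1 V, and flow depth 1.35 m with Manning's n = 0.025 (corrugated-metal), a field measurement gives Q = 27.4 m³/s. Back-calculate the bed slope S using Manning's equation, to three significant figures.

0.00304

A = (b + z·y)·y = (6.73 + 1.8×1.35)×1.35 = 12.37 m²
P = b + 2y√(1+z²) = 6.73 + 2×1.35×√(1+1.8²) = 12.29 m
R = A/P = 12.37/12.29 = 1.006 m
S = (Q·n / (1·A·R^(2/3)))² = (27.4×0.025 / (1×12.37×1.004))² = 0.003043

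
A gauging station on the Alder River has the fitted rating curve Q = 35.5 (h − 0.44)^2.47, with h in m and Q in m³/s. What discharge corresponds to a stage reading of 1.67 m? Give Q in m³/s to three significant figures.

59.2 m³/s

Q = 35.5 × (1.67 − 0.44)^2.47 = 35.5 × 1.23^2.47 = 59.20 m³/s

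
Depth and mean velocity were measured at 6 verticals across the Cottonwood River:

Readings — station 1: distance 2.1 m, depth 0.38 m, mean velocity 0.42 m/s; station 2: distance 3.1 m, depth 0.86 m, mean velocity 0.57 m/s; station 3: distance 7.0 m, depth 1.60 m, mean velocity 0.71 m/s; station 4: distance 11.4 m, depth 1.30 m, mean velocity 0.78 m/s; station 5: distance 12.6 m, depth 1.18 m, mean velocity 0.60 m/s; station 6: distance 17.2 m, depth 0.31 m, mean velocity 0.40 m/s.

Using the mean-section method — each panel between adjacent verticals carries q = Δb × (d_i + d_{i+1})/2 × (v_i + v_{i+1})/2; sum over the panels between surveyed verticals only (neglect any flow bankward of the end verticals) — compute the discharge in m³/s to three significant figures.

Panel 1-2: Δb = 1 m, d̄ = (0.38+0.86)/2 = 0.62, v̄ = (0.42+0.57)/2 = 0.495 → q = 1×0.62×0.495 = 0.3069 m³/s
Panel 2-3: Δb = 3.9 m, d̄ = (0.86+1.60)/2 = 1.23, v̄ = (0.57+0.71)/2 = 0.64 → q = 3.9×1.23×0.64 = 3.070 m³/s
Panel 3-4: Δb = 4.4 m, d̄ = (1.60+1.30)/2 = 1.45, v̄ = (0.71+0.78)/2 = 0.745 → q = 4.4×1.45×0.745 = 4.753 m³/s
Panel 4-5: Δb = 1.2 m, d̄ = (1.30+1.18)/2 = 1.24, v̄ = (0.78+0.60)/2 = 0.69 → q = 1.2×1.24×0.69 = 1.027 m³/s
Panel 5-6: Δb = 4.6 m, d̄ = (1.18+0.31)/2 = 0.745, v̄ = (0.60+0.40)/2 = 0.5 → q = 4.6×0.745×0.5 = 1.714 m³/s
Q = Σ q = 10.87 m³/s

10.9 m³/s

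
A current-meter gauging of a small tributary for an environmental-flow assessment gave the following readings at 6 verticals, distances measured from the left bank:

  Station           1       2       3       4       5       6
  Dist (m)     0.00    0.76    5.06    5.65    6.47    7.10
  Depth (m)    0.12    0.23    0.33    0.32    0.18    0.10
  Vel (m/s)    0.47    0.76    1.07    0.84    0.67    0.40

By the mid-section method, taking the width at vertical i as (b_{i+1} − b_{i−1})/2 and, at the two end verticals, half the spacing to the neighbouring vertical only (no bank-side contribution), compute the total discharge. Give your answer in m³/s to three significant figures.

w_1 = (0.76 − 0.00)/2 = 0.38 m; q_1 = 0.47 × 0.12 × 0.38 = 0.02143 m³/s
w_2 = (5.06 − 0.00)/2 = 2.53 m; q_2 = 0.76 × 0.23 × 2.53 = 0.4422 m³/s
w_3 = (5.65 − 0.76)/2 = 2.445 m; q_3 = 1.07 × 0.33 × 2.445 = 0.8633 m³/s
w_4 = (6.47 − 5.06)/2 = 0.705 m; q_4 = 0.84 × 0.32 × 0.705 = 0.1895 m³/s
w_5 = (7.10 − 5.65)/2 = 0.725 m; q_5 = 0.67 × 0.18 × 0.725 = 0.08744 m³/s
w_6 = (7.10 − 6.47)/2 = 0.315 m; q_6 = 0.40 × 0.10 × 0.315 = 0.01260 m³/s
Q = Σ qᵢ = 1.617 m³/s

1.62 m³/s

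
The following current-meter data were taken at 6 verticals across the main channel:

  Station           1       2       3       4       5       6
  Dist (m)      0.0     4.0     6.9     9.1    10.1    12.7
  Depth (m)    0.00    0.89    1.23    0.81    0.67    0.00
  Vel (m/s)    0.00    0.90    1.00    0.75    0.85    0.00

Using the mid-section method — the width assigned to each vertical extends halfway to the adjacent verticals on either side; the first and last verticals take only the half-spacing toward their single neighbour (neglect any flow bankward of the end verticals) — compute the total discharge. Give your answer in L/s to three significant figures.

7900 L/s

w_2 = (6.9 − 0.0)/2 = 3.45 m; q_2 = 0.90 × 0.89 × 3.45 = 2.763 m³/s
w_3 = (9.1 − 4.0)/2 = 2.55 m; q_3 = 1.00 × 1.23 × 2.55 = 3.137 m³/s
w_4 = (10.1 − 6.9)/2 = 1.6 m; q_4 = 0.75 × 0.81 × 1.6 = 0.9720 m³/s
w_5 = (12.7 − 9.1)/2 = 1.8 m; q_5 = 0.85 × 0.67 × 1.8 = 1.025 m³/s
Stations 1, 6 contribute zero (depth or velocity is 0).
Q = Σ qᵢ = 7.897 m³/s
= 7.897 × 1000 = 7897 L/s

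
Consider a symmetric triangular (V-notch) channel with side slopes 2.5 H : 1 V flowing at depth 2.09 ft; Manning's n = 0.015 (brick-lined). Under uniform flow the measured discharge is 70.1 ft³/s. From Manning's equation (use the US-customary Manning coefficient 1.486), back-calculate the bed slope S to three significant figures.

0.00437

A = z·y² = 2.5×2.09² = 10.92 ft²
P = 2y√(1+z²) = 2×2.09×√(1+2.5²) = 11.25 ft
R = A/P = 10.92/11.25 = 0.9703 ft
S = (Q·n / (1.486·A·R^(2/3)))² = (70.1×0.015 / (1.486×10.92×0.9801))² = 0.004371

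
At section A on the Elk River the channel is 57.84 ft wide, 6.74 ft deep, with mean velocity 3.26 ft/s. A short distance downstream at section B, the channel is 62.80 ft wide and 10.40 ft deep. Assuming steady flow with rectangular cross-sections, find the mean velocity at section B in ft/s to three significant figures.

Q = A₁V₁ = (57.84×6.74) × 3.26 = 1271 ft³/s
A₂ = 62.80 × 10.40 = 653.1 ft²
V₂ = Q/A₂ = 1271/653.1 = 1.946 ft/s

1.95 ft/s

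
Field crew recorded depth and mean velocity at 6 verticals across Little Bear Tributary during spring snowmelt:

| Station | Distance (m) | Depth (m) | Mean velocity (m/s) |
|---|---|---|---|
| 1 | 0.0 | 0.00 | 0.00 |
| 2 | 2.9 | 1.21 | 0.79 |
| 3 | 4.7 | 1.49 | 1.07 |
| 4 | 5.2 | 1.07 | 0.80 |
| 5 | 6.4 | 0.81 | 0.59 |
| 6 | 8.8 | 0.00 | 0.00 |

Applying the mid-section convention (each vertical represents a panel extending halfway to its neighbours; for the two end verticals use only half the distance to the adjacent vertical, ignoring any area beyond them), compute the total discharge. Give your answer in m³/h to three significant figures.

w_2 = (4.7 − 0.0)/2 = 2.35 m; q_2 = 0.79 × 1.21 × 2.35 = 2.246 m³/s
w_3 = (5.2 − 2.9)/2 = 1.15 m; q_3 = 1.07 × 1.49 × 1.15 = 1.833 m³/s
w_4 = (6.4 − 4.7)/2 = 0.85 m; q_4 = 0.80 × 1.07 × 0.85 = 0.7276 m³/s
w_5 = (8.8 − 5.2)/2 = 1.8 m; q_5 = 0.59 × 0.81 × 1.8 = 0.8602 m³/s
Stations 1, 6 contribute zero (depth or velocity is 0).
Q = Σ qᵢ = 5.668 m³/s
= 5.668 × 3600 = 20400 m³/h

20400 m³/h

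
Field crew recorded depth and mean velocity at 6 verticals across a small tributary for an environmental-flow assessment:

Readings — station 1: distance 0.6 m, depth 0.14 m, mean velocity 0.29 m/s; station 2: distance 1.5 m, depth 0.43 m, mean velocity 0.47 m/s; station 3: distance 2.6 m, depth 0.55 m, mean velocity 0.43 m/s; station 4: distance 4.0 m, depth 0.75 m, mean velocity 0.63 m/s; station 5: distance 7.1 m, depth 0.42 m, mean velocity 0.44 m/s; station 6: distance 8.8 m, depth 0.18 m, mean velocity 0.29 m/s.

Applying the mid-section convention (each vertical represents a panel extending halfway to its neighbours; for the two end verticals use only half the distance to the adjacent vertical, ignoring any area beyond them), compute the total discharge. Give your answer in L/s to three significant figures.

2070 L/s

w_1 = (1.5 − 0.6)/2 = 0.45 m; q_1 = 0.29 × 0.14 × 0.45 = 0.01827 m³/s
w_2 = (2.6 − 0.6)/2 = 1 m; q_2 = 0.47 × 0.43 × 1 = 0.2021 m³/s
w_3 = (4.0 − 1.5)/2 = 1.25 m; q_3 = 0.43 × 0.55 × 1.25 = 0.2956 m³/s
w_4 = (7.1 − 2.6)/2 = 2.25 m; q_4 = 0.63 × 0.75 × 2.25 = 1.063 m³/s
w_5 = (8.8 − 4.0)/2 = 2.4 m; q_5 = 0.44 × 0.42 × 2.4 = 0.4435 m³/s
w_6 = (8.8 − 7.1)/2 = 0.85 m; q_6 = 0.29 × 0.18 × 0.85 = 0.04437 m³/s
Q = Σ qᵢ = 2.067 m³/s
= 2.067 × 1000 = 2067 L/s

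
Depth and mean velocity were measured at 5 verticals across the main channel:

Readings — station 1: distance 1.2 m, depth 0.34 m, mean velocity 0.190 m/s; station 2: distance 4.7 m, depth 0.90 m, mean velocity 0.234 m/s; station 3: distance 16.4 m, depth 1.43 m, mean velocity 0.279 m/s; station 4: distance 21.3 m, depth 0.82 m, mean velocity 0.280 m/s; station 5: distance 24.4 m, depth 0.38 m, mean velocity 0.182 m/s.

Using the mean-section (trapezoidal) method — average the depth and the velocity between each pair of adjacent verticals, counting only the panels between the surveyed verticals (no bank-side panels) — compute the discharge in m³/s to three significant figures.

5.93 m³/s

Panel 1-2: Δb = 3.5 m, d̄ = (0.34+0.90)/2 = 0.62, v̄ = (0.190+0.234)/2 = 0.212 → q = 3.5×0.62×0.212 = 0.4600 m³/s
Panel 2-3: Δb = 11.7 m, d̄ = (0.90+1.43)/2 = 1.165, v̄ = (0.234+0.279)/2 = 0.2565 → q = 11.7×1.165×0.2565 = 3.496 m³/s
Panel 3-4: Δb = 4.9 m, d̄ = (1.43+0.82)/2 = 1.125, v̄ = (0.279+0.280)/2 = 0.2795 → q = 4.9×1.125×0.2795 = 1.541 m³/s
Panel 4-5: Δb = 3.1 m, d̄ = (0.82+0.38)/2 = 0.6, v̄ = (0.280+0.182)/2 = 0.231 → q = 3.1×0.6×0.231 = 0.4297 m³/s
Q = Σ q = 5.927 m³/s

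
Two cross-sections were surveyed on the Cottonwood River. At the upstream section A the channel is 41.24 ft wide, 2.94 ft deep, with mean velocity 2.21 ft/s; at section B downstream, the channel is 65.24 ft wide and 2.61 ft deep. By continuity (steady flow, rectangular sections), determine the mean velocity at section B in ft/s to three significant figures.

Q = A₁V₁ = (41.24×2.94) × 2.21 = 268.0 ft³/s
A₂ = 65.24 × 2.61 = 170.3 ft²
V₂ = Q/A₂ = 268.0/170.3 = 1.574 ft/s

1.57 ft/s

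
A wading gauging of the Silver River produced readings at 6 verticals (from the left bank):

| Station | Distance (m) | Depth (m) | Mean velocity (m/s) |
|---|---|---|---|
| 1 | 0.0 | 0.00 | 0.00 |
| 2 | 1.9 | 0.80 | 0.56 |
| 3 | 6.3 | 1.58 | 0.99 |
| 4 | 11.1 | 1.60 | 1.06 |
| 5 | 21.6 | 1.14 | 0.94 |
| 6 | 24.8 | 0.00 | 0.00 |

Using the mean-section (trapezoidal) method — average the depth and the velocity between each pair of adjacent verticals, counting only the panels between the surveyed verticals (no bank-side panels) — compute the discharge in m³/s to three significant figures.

27.3 m³/s

Panel 1-2: Δb = 1.9 m, d̄ = (0.00+0.80)/2 = 0.4, v̄ = (0.00+0.56)/2 = 0.28 → q = 1.9×0.4×0.28 = 0.2128 m³/s
Panel 2-3: Δb = 4.4 m, d̄ = (0.80+1.58)/2 = 1.19, v̄ = (0.56+0.99)/2 = 0.775 → q = 4.4×1.19×0.775 = 4.058 m³/s
Panel 3-4: Δb = 4.8 m, d̄ = (1.58+1.60)/2 = 1.59, v̄ = (0.99+1.06)/2 = 1.025 → q = 4.8×1.59×1.025 = 7.823 m³/s
Panel 4-5: Δb = 10.5 m, d̄ = (1.60+1.14)/2 = 1.37, v̄ = (1.06+0.94)/2 = 1 → q = 10.5×1.37×1 = 14.39 m³/s
Panel 5-6: Δb = 3.2 m, d̄ = (1.14+0.00)/2 = 0.57, v̄ = (0.94+0.00)/2 = 0.47 → q = 3.2×0.57×0.47 = 0.8573 m³/s
Q = Σ q = 27.34 m³/s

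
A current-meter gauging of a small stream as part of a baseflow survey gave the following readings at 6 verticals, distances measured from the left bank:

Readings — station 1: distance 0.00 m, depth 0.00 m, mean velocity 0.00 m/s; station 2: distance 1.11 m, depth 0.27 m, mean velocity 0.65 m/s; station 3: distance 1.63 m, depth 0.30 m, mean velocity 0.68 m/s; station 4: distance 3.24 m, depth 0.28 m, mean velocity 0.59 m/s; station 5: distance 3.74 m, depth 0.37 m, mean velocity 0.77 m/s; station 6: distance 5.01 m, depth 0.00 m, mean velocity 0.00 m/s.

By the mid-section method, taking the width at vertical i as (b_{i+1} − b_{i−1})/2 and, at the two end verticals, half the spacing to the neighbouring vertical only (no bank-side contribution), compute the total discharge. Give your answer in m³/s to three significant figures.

0.787 m³/s

w_2 = (1.63 − 0.00)/2 = 0.815 m; q_2 = 0.65 × 0.27 × 0.815 = 0.1430 m³/s
w_3 = (3.24 − 1.11)/2 = 1.065 m; q_3 = 0.68 × 0.30 × 1.065 = 0.2173 m³/s
w_4 = (3.74 − 1.63)/2 = 1.055 m; q_4 = 0.59 × 0.28 × 1.055 = 0.1743 m³/s
w_5 = (5.01 − 3.24)/2 = 0.885 m; q_5 = 0.77 × 0.37 × 0.885 = 0.2521 m³/s
Stations 1, 6 contribute zero (depth or velocity is 0).
Q = Σ qᵢ = 0.7867 m³/s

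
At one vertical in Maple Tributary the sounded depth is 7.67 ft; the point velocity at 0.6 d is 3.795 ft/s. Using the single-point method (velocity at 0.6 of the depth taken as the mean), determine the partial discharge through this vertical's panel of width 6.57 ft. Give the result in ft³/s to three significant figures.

v̄ = v₀.₆ = 3.795 ft/s
q = v̄ × d × w = 3.795 × 7.67 × 6.57 = 191.2 ft³/s

191 ft³/s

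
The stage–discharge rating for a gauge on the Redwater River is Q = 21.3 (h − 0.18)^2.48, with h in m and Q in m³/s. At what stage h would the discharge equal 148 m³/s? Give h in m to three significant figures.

2.37 m

h − h₀ = (Q/C)^(1/b) = (148/21.3)^(1/2.48) = 2.185 m
h = 0.18 + 2.185 = 2.365 m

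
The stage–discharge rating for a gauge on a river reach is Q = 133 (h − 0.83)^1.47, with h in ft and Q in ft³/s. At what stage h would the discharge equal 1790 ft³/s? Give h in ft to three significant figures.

6.69 ft

h − h₀ = (Q/C)^(1/b) = (1790/133)^(1/1.47) = 5.862 ft
h = 0.83 + 5.862 = 6.692 ft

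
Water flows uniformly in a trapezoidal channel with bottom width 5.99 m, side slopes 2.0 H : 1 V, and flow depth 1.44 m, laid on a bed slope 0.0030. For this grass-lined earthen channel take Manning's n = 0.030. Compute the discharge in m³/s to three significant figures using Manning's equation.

23.7 m³/s

A = (b + z·y)·y = (5.99 + 2.0×1.44)×1.44 = 12.77 m²
P = b + 2y√(1+z²) = 5.99 + 2×1.44×√(1+2.0²) = 12.43 m
R = A/P = 12.77/12.43 = 1.028 m
Q = (1/n)·A·R^(2/3)·S^(1/2) = (1/0.030) × 12.77 × 1.028^(2/3) × 0.0030^(1/2) = 23.75 m³/s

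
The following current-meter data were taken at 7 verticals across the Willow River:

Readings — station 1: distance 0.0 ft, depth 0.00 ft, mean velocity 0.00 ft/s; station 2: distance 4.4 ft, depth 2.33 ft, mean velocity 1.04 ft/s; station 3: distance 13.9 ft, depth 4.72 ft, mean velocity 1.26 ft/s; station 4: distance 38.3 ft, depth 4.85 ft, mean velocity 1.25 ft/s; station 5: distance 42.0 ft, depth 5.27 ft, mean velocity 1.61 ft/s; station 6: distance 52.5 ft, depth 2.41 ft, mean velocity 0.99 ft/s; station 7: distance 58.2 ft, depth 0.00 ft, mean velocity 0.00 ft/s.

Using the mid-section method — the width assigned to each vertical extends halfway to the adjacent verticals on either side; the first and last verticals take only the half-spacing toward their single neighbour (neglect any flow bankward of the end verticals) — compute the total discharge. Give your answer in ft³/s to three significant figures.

282 ft³/s

w_2 = (13.9 − 0.0)/2 = 6.95 ft; q_2 = 1.04 × 2.33 × 6.95 = 16.84 ft³/s
w_3 = (38.3 − 4.4)/2 = 16.95 ft; q_3 = 1.26 × 4.72 × 16.95 = 100.8 ft³/s
w_4 = (42.0 − 13.9)/2 = 14.05 ft; q_4 = 1.25 × 4.85 × 14.05 = 85.18 ft³/s
w_5 = (52.5 − 38.3)/2 = 7.1 ft; q_5 = 1.61 × 5.27 × 7.1 = 60.24 ft³/s
w_6 = (58.2 − 42.0)/2 = 8.1 ft; q_6 = 0.99 × 2.41 × 8.1 = 19.33 ft³/s
Stations 1, 7 contribute zero (depth or velocity is 0).
Q = Σ qᵢ = 282.4 ft³/s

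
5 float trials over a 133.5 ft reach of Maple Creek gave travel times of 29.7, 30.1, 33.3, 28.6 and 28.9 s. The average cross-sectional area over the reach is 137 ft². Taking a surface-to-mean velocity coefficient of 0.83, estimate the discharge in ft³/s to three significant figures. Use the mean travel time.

504 ft³/s

t̄ = (29.7 + 30.1 + 33.3 + 28.6 + 28.9) / 5 = 30.12 s
v_surface = L / t̄ = 133.5 / 30.12 = 4.432 ft/s
v_mean = 0.83 × 4.432 = 3.679 ft/s
Q = A × v_mean = 137 × 3.679 = 504.0 ft³/s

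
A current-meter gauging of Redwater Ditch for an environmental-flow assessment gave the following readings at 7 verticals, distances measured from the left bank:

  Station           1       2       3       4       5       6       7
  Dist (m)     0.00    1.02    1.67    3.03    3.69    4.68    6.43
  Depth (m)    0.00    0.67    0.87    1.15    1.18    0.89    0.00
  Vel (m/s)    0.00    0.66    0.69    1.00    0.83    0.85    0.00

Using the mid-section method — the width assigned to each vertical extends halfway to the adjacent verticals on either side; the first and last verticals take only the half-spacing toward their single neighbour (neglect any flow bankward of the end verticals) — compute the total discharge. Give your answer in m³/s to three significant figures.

w_2 = (1.67 − 0.00)/2 = 0.835 m; q_2 = 0.66 × 0.67 × 0.835 = 0.3692 m³/s
w_3 = (3.03 − 1.02)/2 = 1.005 m; q_3 = 0.69 × 0.87 × 1.005 = 0.6033 m³/s
w_4 = (3.69 − 1.67)/2 = 1.01 m; q_4 = 1.00 × 1.15 × 1.01 = 1.162 m³/s
w_5 = (4.68 − 3.03)/2 = 0.825 m; q_5 = 0.83 × 1.18 × 0.825 = 0.8080 m³/s
w_6 = (6.43 − 3.69)/2 = 1.37 m; q_6 = 0.85 × 0.89 × 1.37 = 1.036 m³/s
Stations 1, 7 contribute zero (depth or velocity is 0).
Q = Σ qᵢ = 3.978 m³/s

3.98 m³/s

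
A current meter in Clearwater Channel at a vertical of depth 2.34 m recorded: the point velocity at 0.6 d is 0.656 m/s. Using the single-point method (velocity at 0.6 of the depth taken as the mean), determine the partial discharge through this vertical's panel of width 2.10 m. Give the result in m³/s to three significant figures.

3.22 m³/s

v̄ = v₀.₆ = 0.656 m/s
q = v̄ × d × w = 0.6560 × 2.34 × 2.10 = 3.224 m³/s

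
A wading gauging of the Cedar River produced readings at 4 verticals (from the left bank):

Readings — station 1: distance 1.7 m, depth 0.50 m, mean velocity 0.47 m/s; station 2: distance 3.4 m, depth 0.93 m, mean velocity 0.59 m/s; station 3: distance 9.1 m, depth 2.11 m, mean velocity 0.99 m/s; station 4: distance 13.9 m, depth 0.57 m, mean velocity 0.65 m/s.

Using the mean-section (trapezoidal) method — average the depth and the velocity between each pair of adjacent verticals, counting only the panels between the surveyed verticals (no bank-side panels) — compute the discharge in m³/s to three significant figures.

Panel 1-2: Δb = 1.7 m, d̄ = (0.50+0.93)/2 = 0.715, v̄ = (0.47+0.59)/2 = 0.53 → q = 1.7×0.715×0.53 = 0.6442 m³/s
Panel 2-3: Δb = 5.7 m, d̄ = (0.93+2.11)/2 = 1.52, v̄ = (0.59+0.99)/2 = 0.79 → q = 5.7×1.52×0.79 = 6.845 m³/s
Panel 3-4: Δb = 4.8 m, d̄ = (2.11+0.57)/2 = 1.34, v̄ = (0.99+0.65)/2 = 0.82 → q = 4.8×1.34×0.82 = 5.274 m³/s
Q = Σ q = 12.76 m³/s

12.8 m³/s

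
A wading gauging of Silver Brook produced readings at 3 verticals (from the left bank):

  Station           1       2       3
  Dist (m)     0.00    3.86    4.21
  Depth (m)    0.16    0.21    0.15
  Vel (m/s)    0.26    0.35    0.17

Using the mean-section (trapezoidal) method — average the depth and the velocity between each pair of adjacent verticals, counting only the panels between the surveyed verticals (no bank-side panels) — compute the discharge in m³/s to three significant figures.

Panel 1-2: Δb = 3.86 m, d̄ = (0.16+0.21)/2 = 0.185, v̄ = (0.26+0.35)/2 = 0.305 → q = 3.86×0.185×0.305 = 0.2178 m³/s
Panel 2-3: Δb = 0.35 m, d̄ = (0.21+0.15)/2 = 0.18, v̄ = (0.35+0.17)/2 = 0.26 → q = 0.35×0.18×0.26 = 0.01638 m³/s
Q = Σ q = 0.2342 m³/s

0.234 m³/s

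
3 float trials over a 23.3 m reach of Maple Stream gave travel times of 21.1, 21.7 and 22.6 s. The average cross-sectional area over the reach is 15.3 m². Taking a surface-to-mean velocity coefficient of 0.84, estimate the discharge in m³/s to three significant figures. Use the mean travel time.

t̄ = (21.1 + 21.7 + 22.6) / 3 = 21.8 s
v_surface = L / t̄ = 23.3 / 21.8 = 1.069 m/s
v_mean = 0.84 × 1.069 = 0.8978 m/s
Q = A × v_mean = 15.3 × 0.8978 = 13.74 m³/s

13.7 m³/s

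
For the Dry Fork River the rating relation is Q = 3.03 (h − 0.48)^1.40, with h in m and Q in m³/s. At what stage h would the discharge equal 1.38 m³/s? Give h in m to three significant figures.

1.05 m

h − h₀ = (Q/C)^(1/b) = (1.38/3.03)^(1/1.40) = 0.5702 m
h = 0.48 + 0.5702 = 1.050 m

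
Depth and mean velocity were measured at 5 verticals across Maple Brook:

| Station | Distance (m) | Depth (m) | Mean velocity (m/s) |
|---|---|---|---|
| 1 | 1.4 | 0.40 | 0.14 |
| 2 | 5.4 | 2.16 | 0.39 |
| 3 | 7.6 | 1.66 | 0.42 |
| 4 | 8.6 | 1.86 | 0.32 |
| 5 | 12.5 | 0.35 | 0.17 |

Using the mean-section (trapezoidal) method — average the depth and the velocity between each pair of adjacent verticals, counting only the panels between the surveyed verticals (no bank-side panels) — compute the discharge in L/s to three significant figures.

4770 L/s

Panel 1-2: Δb = 4 m, d̄ = (0.40+2.16)/2 = 1.28, v̄ = (0.14+0.39)/2 = 0.265 → q = 4×1.28×0.265 = 1.357 m³/s
Panel 2-3: Δb = 2.2 m, d̄ = (2.16+1.66)/2 = 1.91, v̄ = (0.39+0.42)/2 = 0.405 → q = 2.2×1.91×0.405 = 1.702 m³/s
Panel 3-4: Δb = 1 m, d̄ = (1.66+1.86)/2 = 1.76, v̄ = (0.42+0.32)/2 = 0.37 → q = 1×1.76×0.37 = 0.6512 m³/s
Panel 4-5: Δb = 3.9 m, d̄ = (1.86+0.35)/2 = 1.105, v̄ = (0.32+0.17)/2 = 0.245 → q = 3.9×1.105×0.245 = 1.056 m³/s
Q = Σ q = 4.766 m³/s
= 4.766 × 1000 = 4766 L/s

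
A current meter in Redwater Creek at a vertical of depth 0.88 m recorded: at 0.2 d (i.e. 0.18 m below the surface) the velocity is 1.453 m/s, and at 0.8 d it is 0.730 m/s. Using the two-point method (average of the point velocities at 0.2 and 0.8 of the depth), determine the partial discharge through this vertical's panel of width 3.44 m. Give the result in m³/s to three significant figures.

3.30 m³/s

v̄ = (1.453 + 0.730) / 2 = 1.092 m/s
q = v̄ × d × w = 1.092 × 0.88 × 3.44 = 3.304 m³/s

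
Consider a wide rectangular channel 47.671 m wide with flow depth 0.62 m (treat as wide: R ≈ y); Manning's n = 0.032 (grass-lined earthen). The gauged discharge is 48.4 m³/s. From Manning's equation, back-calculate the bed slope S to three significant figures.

A = b·y = 47.671 × 0.62 = 29.56 m²
Wide channel: R ≈ y = 0.62 m
S = (Q·n / (1·A·R^(2/3)))² = (48.4×0.032 / (1×29.56×0.7271))² = 0.005194

0.00519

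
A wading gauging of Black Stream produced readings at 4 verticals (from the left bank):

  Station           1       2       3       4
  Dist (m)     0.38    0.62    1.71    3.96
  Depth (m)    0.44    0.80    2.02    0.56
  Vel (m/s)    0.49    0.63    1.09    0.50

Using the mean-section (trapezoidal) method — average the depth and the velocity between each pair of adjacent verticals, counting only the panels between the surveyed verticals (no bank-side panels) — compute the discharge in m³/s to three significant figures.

3.71 m³/s

Panel 1-2: Δb = 0.24 m, d̄ = (0.44+0.80)/2 = 0.62, v̄ = (0.49+0.63)/2 = 0.56 → q = 0.24×0.62×0.56 = 0.08333 m³/s
Panel 2-3: Δb = 1.09 m, d̄ = (0.80+2.02)/2 = 1.41, v̄ = (0.63+1.09)/2 = 0.86 → q = 1.09×1.41×0.86 = 1.322 m³/s
Panel 3-4: Δb = 2.25 m, d̄ = (2.02+0.56)/2 = 1.29, v̄ = (1.09+0.50)/2 = 0.795 → q = 2.25×1.29×0.795 = 2.307 m³/s
Q = Σ q = 3.713 m³/s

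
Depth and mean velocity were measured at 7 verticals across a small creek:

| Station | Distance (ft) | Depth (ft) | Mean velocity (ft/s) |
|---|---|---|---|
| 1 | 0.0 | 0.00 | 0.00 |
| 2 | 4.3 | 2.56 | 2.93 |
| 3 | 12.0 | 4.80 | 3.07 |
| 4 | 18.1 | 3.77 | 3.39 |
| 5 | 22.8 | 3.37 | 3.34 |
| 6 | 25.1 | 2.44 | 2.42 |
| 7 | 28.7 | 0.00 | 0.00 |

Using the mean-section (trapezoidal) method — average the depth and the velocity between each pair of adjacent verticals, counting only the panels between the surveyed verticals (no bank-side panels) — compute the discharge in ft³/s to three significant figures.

259 ft³/s

Panel 1-2: Δb = 4.3 ft, d̄ = (0.00+2.56)/2 = 1.28, v̄ = (0.00+2.93)/2 = 1.465 → q = 4.3×1.28×1.465 = 8.063 ft³/s
Panel 2-3: Δb = 7.7 ft, d̄ = (2.56+4.80)/2 = 3.68, v̄ = (2.93+3.07)/2 = 3 → q = 7.7×3.68×3 = 85.01 ft³/s
Panel 3-4: Δb = 6.1 ft, d̄ = (4.80+3.77)/2 = 4.285, v̄ = (3.07+3.39)/2 = 3.23 → q = 6.1×4.285×3.23 = 84.43 ft³/s
Panel 4-5: Δb = 4.7 ft, d̄ = (3.77+3.37)/2 = 3.57, v̄ = (3.39+3.34)/2 = 3.365 → q = 4.7×3.57×3.365 = 56.46 ft³/s
Panel 5-6: Δb = 2.3 ft, d̄ = (3.37+2.44)/2 = 2.905, v̄ = (3.34+2.42)/2 = 2.88 → q = 2.3×2.905×2.88 = 19.24 ft³/s
Panel 6-7: Δb = 3.6 ft, d̄ = (2.44+0.00)/2 = 1.22, v̄ = (2.42+0.00)/2 = 1.21 → q = 3.6×1.22×1.21 = 5.314 ft³/s
Q = Σ q = 258.5 ft³/s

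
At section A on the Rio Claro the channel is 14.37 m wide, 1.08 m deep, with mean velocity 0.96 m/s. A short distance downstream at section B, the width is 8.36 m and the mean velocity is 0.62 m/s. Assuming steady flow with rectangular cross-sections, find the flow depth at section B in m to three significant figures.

Q = A₁V₁ = (14.37×1.08) × 0.96 = 14.90 m³/s
d₂ = Q/(b₂ V₂) = 14.90/(8.36×0.62) = 2.874 m

2.87 m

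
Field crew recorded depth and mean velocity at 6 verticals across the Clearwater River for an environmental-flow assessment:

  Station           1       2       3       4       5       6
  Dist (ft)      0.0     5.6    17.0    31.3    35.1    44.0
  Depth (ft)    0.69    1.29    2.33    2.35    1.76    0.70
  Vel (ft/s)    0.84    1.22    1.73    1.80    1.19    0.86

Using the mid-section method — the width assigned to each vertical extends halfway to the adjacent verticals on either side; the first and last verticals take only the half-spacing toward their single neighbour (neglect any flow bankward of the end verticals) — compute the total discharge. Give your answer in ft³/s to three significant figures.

121 ft³/s

w_1 = (5.6 − 0.0)/2 = 2.8 ft; q_1 = 0.84 × 0.69 × 2.8 = 1.623 ft³/s
w_2 = (17.0 − 0.0)/2 = 8.5 ft; q_2 = 1.22 × 1.29 × 8.5 = 13.38 ft³/s
w_3 = (31.3 − 5.6)/2 = 12.85 ft; q_3 = 1.73 × 2.33 × 12.85 = 51.80 ft³/s
w_4 = (35.1 − 17.0)/2 = 9.05 ft; q_4 = 1.80 × 2.35 × 9.05 = 38.28 ft³/s
w_5 = (44.0 − 31.3)/2 = 6.35 ft; q_5 = 1.19 × 1.76 × 6.35 = 13.30 ft³/s
w_6 = (44.0 − 35.1)/2 = 4.45 ft; q_6 = 0.86 × 0.70 × 4.45 = 2.679 ft³/s
Q = Σ qᵢ = 121.1 ft³/s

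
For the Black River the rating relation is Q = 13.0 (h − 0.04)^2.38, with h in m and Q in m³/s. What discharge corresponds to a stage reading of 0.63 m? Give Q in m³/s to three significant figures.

3.70 m³/s

Q = 13.0 × (0.63 − 0.04)^2.38 = 13.0 × 0.59^2.38 = 3.703 m³/s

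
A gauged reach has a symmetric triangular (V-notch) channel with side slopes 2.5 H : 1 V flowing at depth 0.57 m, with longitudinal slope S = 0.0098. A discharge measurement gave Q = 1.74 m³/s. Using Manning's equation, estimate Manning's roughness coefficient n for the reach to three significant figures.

A = z·y² = 2.5×0.57² = 0.8123 m²
P = 2y√(1+z²) = 2×0.57×√(1+2.5²) = 3.070 m
R = A/P = 0.8123/3.070 = 0.2646 m
n = (1/Q)·A·R^(2/3)·S^(1/2) = (1/1.74) × 0.8123 × 0.4122 × 0.09899 = 0.01905

0.0190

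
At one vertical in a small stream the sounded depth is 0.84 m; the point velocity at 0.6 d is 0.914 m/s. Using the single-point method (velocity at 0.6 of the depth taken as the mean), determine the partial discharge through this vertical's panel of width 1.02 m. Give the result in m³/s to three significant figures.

0.783 m³/s

v̄ = v₀.₆ = 0.914 m/s
q = v̄ × d × w = 0.9140 × 0.84 × 1.02 = 0.7831 m³/s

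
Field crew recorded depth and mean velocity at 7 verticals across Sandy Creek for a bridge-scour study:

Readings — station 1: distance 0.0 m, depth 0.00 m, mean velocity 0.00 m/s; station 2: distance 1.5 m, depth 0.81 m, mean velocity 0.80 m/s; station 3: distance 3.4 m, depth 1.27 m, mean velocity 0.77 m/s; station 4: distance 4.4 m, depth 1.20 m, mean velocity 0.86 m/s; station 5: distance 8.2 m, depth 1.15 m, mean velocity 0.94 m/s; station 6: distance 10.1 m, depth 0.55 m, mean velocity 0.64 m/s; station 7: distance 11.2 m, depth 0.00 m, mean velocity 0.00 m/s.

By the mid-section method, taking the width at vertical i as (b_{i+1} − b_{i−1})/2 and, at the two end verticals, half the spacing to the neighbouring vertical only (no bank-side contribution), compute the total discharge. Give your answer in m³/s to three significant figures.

w_2 = (3.4 − 0.0)/2 = 1.7 m; q_2 = 0.80 × 0.81 × 1.7 = 1.102 m³/s
w_3 = (4.4 − 1.5)/2 = 1.45 m; q_3 = 0.77 × 1.27 × 1.45 = 1.418 m³/s
w_4 = (8.2 − 3.4)/2 = 2.4 m; q_4 = 0.86 × 1.20 × 2.4 = 2.477 m³/s
w_5 = (10.1 − 4.4)/2 = 2.85 m; q_5 = 0.94 × 1.15 × 2.85 = 3.081 m³/s
w_6 = (11.2 − 8.2)/2 = 1.5 m; q_6 = 0.64 × 0.55 × 1.5 = 0.5280 m³/s
Stations 1, 7 contribute zero (depth or velocity is 0).
Q = Σ qᵢ = 8.605 m³/s

8.61 m³/s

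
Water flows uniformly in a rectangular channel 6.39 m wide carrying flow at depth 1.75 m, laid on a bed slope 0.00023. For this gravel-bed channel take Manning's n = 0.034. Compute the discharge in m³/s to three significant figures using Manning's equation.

A = b·y = 6.39 × 1.75 = 11.18 m²
P = b + 2y = 6.39 + 2×1.75 = 9.890 m
R = A/P = 11.18/9.890 = 1.131 m
Q = (1/n)·A·R^(2/3)·S^(1/2) = (1/0.034) × 11.18 × 1.131^(2/3) × 0.00023^(1/2) = 5.414 m³/s

5.41 m³/s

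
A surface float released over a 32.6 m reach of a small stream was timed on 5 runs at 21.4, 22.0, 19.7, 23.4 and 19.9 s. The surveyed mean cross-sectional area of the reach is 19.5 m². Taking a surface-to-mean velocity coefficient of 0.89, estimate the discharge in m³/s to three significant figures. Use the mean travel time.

26.6 m³/s

t̄ = (21.4 + 22.0 + 19.7 + 23.4 + 19.9) / 5 = 21.28 s
v_surface = L / t̄ = 32.6 / 21.28 = 1.532 m/s
v_mean = 0.89 × 1.532 = 1.363 m/s
Q = A × v_mean = 19.5 × 1.363 = 26.59 m³/s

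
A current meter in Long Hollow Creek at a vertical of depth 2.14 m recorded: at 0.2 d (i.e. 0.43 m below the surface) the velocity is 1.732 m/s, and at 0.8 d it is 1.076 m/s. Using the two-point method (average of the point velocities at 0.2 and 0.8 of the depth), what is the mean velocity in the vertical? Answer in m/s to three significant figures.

1.40 m/s

v̄ = (1.732 + 1.076) / 2 = 1.404 m/s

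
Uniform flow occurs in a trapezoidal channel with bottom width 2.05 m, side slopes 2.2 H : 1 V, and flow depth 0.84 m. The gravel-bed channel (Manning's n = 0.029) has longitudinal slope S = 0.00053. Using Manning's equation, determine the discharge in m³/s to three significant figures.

A = (b + z·y)·y = (2.05 + 2.2×0.84)×0.84 = 3.274 m²
P = b + 2y√(1+z²) = 2.05 + 2×0.84×√(1+2.2²) = 6.110 m
R = A/P = 3.274/6.110 = 0.5359 m
Q = (1/n)·A·R^(2/3)·S^(1/2) = (1/0.029) × 3.274 × 0.5359^(2/3) × 0.00053^(1/2) = 1.715 m³/s

1.71 m³/s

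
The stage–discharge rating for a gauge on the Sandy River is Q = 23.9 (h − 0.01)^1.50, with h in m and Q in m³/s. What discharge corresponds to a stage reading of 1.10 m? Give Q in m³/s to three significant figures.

Q = 23.9 × (1.10 − 0.01)^1.50 = 23.9 × 1.09^1.50 = 27.20 m³/s

27.2 m³/s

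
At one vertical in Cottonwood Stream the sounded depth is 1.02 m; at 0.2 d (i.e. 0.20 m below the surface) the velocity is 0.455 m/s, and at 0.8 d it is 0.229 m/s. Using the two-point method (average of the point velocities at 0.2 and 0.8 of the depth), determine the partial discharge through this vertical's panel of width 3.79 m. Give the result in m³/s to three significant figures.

1.32 m³/s

v̄ = (0.455 + 0.229) / 2 = 0.3420 m/s
q = v̄ × d × w = 0.3420 × 1.02 × 3.79 = 1.322 m³/s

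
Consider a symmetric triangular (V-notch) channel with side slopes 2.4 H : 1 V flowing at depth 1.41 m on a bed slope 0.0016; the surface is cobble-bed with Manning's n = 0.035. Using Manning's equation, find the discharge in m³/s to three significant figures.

A = z·y² = 2.4×1.41² = 4.771 m²
P = 2y√(1+z²) = 2×1.41×√(1+2.4²) = 7.332 m
R = A/P = 4.771/7.332 = 0.6508 m
Q = (1/n)·A·R^(2/3)·S^(1/2) = (1/0.035) × 4.771 × 0.6508^(2/3) × 0.0016^(1/2) = 4.095 m³/s

4.10 m³/s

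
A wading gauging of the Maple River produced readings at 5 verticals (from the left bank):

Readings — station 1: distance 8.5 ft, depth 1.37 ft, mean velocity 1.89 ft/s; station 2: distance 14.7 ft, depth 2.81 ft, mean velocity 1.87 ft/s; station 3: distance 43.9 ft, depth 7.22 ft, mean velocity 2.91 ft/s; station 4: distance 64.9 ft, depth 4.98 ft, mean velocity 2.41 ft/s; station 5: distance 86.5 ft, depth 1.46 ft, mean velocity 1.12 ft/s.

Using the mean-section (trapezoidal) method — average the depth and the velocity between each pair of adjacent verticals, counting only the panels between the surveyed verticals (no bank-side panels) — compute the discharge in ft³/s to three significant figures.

Panel 1-2: Δb = 6.2 ft, d̄ = (1.37+2.81)/2 = 2.09, v̄ = (1.89+1.87)/2 = 1.88 → q = 6.2×2.09×1.88 = 24.36 ft³/s
Panel 2-3: Δb = 29.2 ft, d̄ = (2.81+7.22)/2 = 5.015, v̄ = (1.87+2.91)/2 = 2.39 → q = 29.2×5.015×2.39 = 350.0 ft³/s
Panel 3-4: Δb = 21 ft, d̄ = (7.22+4.98)/2 = 6.1, v̄ = (2.91+2.41)/2 = 2.66 → q = 21×6.1×2.66 = 340.7 ft³/s
Panel 4-5: Δb = 21.6 ft, d̄ = (4.98+1.46)/2 = 3.22, v̄ = (2.41+1.12)/2 = 1.765 → q = 21.6×3.22×1.765 = 122.8 ft³/s
Q = Σ q = 837.9 ft³/s

838 ft³/s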